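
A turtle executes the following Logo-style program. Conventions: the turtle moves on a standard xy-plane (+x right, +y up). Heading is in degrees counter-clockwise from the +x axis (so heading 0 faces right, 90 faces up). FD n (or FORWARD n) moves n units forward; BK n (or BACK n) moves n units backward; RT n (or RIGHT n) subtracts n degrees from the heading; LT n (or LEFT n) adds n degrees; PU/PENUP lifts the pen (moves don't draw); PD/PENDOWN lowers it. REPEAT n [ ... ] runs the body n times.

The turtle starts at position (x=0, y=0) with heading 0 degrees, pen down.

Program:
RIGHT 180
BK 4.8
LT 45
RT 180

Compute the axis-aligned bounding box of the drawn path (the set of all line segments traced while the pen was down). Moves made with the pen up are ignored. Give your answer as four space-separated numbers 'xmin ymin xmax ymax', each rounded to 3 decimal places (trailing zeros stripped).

Executing turtle program step by step:
Start: pos=(0,0), heading=0, pen down
RT 180: heading 0 -> 180
BK 4.8: (0,0) -> (4.8,0) [heading=180, draw]
LT 45: heading 180 -> 225
RT 180: heading 225 -> 45
Final: pos=(4.8,0), heading=45, 1 segment(s) drawn

Segment endpoints: x in {0, 4.8}, y in {0, 0}
xmin=0, ymin=0, xmax=4.8, ymax=0

Answer: 0 0 4.8 0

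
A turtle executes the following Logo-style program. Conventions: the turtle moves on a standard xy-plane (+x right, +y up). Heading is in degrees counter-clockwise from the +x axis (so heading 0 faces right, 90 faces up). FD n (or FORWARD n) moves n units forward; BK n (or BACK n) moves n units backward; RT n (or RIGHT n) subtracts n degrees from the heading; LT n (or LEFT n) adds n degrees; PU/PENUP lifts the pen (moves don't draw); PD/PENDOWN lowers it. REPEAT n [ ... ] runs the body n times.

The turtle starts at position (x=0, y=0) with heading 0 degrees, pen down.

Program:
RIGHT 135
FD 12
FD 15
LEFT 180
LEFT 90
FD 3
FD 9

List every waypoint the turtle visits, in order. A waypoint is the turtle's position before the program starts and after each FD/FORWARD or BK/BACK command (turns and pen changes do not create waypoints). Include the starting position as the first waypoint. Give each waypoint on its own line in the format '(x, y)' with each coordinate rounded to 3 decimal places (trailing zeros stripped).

Executing turtle program step by step:
Start: pos=(0,0), heading=0, pen down
RT 135: heading 0 -> 225
FD 12: (0,0) -> (-8.485,-8.485) [heading=225, draw]
FD 15: (-8.485,-8.485) -> (-19.092,-19.092) [heading=225, draw]
LT 180: heading 225 -> 45
LT 90: heading 45 -> 135
FD 3: (-19.092,-19.092) -> (-21.213,-16.971) [heading=135, draw]
FD 9: (-21.213,-16.971) -> (-27.577,-10.607) [heading=135, draw]
Final: pos=(-27.577,-10.607), heading=135, 4 segment(s) drawn
Waypoints (5 total):
(0, 0)
(-8.485, -8.485)
(-19.092, -19.092)
(-21.213, -16.971)
(-27.577, -10.607)

Answer: (0, 0)
(-8.485, -8.485)
(-19.092, -19.092)
(-21.213, -16.971)
(-27.577, -10.607)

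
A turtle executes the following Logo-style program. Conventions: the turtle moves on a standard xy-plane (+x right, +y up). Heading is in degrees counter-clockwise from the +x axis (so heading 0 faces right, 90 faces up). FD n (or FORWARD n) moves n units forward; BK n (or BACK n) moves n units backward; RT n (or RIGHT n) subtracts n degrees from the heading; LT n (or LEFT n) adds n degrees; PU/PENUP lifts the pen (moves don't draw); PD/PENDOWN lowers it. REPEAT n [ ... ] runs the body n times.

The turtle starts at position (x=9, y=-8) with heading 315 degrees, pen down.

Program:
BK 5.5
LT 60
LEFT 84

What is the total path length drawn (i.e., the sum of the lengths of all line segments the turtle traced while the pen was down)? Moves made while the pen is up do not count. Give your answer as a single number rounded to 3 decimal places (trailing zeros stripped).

Answer: 5.5

Derivation:
Executing turtle program step by step:
Start: pos=(9,-8), heading=315, pen down
BK 5.5: (9,-8) -> (5.111,-4.111) [heading=315, draw]
LT 60: heading 315 -> 15
LT 84: heading 15 -> 99
Final: pos=(5.111,-4.111), heading=99, 1 segment(s) drawn

Segment lengths:
  seg 1: (9,-8) -> (5.111,-4.111), length = 5.5
Total = 5.5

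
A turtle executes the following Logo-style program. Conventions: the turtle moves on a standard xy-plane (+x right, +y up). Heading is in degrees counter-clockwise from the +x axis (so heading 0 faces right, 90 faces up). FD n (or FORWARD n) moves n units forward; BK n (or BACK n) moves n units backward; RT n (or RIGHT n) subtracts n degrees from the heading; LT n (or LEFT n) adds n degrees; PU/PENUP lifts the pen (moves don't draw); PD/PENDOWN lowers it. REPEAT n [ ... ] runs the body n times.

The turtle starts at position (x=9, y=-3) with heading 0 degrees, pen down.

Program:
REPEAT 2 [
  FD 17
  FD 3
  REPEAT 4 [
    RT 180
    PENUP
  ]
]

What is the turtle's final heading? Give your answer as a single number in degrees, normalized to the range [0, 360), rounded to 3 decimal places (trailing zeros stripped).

Answer: 0

Derivation:
Executing turtle program step by step:
Start: pos=(9,-3), heading=0, pen down
REPEAT 2 [
  -- iteration 1/2 --
  FD 17: (9,-3) -> (26,-3) [heading=0, draw]
  FD 3: (26,-3) -> (29,-3) [heading=0, draw]
  REPEAT 4 [
    -- iteration 1/4 --
    RT 180: heading 0 -> 180
    PU: pen up
    -- iteration 2/4 --
    RT 180: heading 180 -> 0
    PU: pen up
    -- iteration 3/4 --
    RT 180: heading 0 -> 180
    PU: pen up
    -- iteration 4/4 --
    RT 180: heading 180 -> 0
    PU: pen up
  ]
  -- iteration 2/2 --
  FD 17: (29,-3) -> (46,-3) [heading=0, move]
  FD 3: (46,-3) -> (49,-3) [heading=0, move]
  REPEAT 4 [
    -- iteration 1/4 --
    RT 180: heading 0 -> 180
    PU: pen up
    -- iteration 2/4 --
    RT 180: heading 180 -> 0
    PU: pen up
    -- iteration 3/4 --
    RT 180: heading 0 -> 180
    PU: pen up
    -- iteration 4/4 --
    RT 180: heading 180 -> 0
    PU: pen up
  ]
]
Final: pos=(49,-3), heading=0, 2 segment(s) drawn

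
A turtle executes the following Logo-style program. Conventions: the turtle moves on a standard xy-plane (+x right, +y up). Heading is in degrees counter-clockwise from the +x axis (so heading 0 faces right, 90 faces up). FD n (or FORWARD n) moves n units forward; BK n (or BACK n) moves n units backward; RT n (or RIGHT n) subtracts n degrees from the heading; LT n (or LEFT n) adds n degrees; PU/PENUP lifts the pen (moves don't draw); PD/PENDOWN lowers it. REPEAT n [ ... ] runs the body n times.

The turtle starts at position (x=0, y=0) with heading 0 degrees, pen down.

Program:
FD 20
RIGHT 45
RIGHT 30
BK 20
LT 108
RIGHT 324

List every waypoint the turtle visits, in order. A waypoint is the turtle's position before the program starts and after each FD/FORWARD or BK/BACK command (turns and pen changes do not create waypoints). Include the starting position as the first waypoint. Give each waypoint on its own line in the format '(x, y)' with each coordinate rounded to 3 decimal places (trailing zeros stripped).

Executing turtle program step by step:
Start: pos=(0,0), heading=0, pen down
FD 20: (0,0) -> (20,0) [heading=0, draw]
RT 45: heading 0 -> 315
RT 30: heading 315 -> 285
BK 20: (20,0) -> (14.824,19.319) [heading=285, draw]
LT 108: heading 285 -> 33
RT 324: heading 33 -> 69
Final: pos=(14.824,19.319), heading=69, 2 segment(s) drawn
Waypoints (3 total):
(0, 0)
(20, 0)
(14.824, 19.319)

Answer: (0, 0)
(20, 0)
(14.824, 19.319)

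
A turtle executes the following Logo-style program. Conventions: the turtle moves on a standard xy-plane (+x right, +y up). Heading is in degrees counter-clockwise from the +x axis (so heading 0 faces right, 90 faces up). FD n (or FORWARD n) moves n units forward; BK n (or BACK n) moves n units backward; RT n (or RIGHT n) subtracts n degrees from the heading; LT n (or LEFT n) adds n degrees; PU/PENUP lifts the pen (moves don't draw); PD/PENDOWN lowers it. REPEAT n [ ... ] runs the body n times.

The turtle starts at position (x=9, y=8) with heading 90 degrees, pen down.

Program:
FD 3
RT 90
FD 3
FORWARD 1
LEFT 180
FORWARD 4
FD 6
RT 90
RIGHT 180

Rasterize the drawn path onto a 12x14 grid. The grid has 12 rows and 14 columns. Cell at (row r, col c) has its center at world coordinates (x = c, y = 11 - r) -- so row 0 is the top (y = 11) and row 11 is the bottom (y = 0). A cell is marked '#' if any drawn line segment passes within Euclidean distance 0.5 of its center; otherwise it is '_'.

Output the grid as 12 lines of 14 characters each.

Segment 0: (9,8) -> (9,11)
Segment 1: (9,11) -> (12,11)
Segment 2: (12,11) -> (13,11)
Segment 3: (13,11) -> (9,11)
Segment 4: (9,11) -> (3,11)

Answer: ___###########
_________#____
_________#____
_________#____
______________
______________
______________
______________
______________
______________
______________
______________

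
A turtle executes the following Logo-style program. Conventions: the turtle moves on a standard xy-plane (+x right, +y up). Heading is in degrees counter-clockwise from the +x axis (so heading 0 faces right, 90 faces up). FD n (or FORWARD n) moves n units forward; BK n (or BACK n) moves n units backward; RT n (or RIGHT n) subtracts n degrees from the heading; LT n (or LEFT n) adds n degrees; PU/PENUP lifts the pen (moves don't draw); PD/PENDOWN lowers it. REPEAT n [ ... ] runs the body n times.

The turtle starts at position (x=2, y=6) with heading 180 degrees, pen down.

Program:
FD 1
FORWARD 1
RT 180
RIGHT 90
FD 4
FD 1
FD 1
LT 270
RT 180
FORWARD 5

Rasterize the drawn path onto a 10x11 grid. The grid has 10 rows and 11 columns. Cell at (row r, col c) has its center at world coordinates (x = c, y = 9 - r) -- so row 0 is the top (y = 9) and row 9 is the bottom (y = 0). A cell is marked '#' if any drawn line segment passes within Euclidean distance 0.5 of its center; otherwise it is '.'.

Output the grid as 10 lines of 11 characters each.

Answer: ...........
...........
...........
###........
#..........
#..........
#..........
#..........
#..........
######.....

Derivation:
Segment 0: (2,6) -> (1,6)
Segment 1: (1,6) -> (0,6)
Segment 2: (0,6) -> (0,2)
Segment 3: (0,2) -> (0,1)
Segment 4: (0,1) -> (0,0)
Segment 5: (0,0) -> (5,0)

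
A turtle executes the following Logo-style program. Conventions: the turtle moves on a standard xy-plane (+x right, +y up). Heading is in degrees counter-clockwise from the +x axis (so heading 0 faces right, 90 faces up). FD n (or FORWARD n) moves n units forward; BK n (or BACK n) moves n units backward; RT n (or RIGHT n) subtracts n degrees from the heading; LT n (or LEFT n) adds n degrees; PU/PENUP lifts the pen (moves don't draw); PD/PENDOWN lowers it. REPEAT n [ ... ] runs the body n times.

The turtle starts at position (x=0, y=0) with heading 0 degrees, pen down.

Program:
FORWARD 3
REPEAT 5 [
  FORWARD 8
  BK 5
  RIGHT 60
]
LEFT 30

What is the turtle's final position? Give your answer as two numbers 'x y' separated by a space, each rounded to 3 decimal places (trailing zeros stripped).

Executing turtle program step by step:
Start: pos=(0,0), heading=0, pen down
FD 3: (0,0) -> (3,0) [heading=0, draw]
REPEAT 5 [
  -- iteration 1/5 --
  FD 8: (3,0) -> (11,0) [heading=0, draw]
  BK 5: (11,0) -> (6,0) [heading=0, draw]
  RT 60: heading 0 -> 300
  -- iteration 2/5 --
  FD 8: (6,0) -> (10,-6.928) [heading=300, draw]
  BK 5: (10,-6.928) -> (7.5,-2.598) [heading=300, draw]
  RT 60: heading 300 -> 240
  -- iteration 3/5 --
  FD 8: (7.5,-2.598) -> (3.5,-9.526) [heading=240, draw]
  BK 5: (3.5,-9.526) -> (6,-5.196) [heading=240, draw]
  RT 60: heading 240 -> 180
  -- iteration 4/5 --
  FD 8: (6,-5.196) -> (-2,-5.196) [heading=180, draw]
  BK 5: (-2,-5.196) -> (3,-5.196) [heading=180, draw]
  RT 60: heading 180 -> 120
  -- iteration 5/5 --
  FD 8: (3,-5.196) -> (-1,1.732) [heading=120, draw]
  BK 5: (-1,1.732) -> (1.5,-2.598) [heading=120, draw]
  RT 60: heading 120 -> 60
]
LT 30: heading 60 -> 90
Final: pos=(1.5,-2.598), heading=90, 11 segment(s) drawn

Answer: 1.5 -2.598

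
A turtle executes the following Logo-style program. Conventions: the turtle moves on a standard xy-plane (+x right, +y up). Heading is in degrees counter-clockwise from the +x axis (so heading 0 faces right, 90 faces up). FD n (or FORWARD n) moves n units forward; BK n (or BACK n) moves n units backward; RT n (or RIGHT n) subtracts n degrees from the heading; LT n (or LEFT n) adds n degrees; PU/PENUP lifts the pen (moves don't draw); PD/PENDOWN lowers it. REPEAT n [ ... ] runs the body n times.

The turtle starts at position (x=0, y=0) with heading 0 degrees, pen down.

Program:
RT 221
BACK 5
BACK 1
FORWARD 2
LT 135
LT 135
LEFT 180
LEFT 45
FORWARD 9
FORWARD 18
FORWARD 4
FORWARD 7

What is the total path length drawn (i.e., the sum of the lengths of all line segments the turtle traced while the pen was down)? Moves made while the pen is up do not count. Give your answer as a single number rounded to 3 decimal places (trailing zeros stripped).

Answer: 46

Derivation:
Executing turtle program step by step:
Start: pos=(0,0), heading=0, pen down
RT 221: heading 0 -> 139
BK 5: (0,0) -> (3.774,-3.28) [heading=139, draw]
BK 1: (3.774,-3.28) -> (4.528,-3.936) [heading=139, draw]
FD 2: (4.528,-3.936) -> (3.019,-2.624) [heading=139, draw]
LT 135: heading 139 -> 274
LT 135: heading 274 -> 49
LT 180: heading 49 -> 229
LT 45: heading 229 -> 274
FD 9: (3.019,-2.624) -> (3.647,-11.602) [heading=274, draw]
FD 18: (3.647,-11.602) -> (4.902,-29.558) [heading=274, draw]
FD 4: (4.902,-29.558) -> (5.181,-33.549) [heading=274, draw]
FD 7: (5.181,-33.549) -> (5.67,-40.532) [heading=274, draw]
Final: pos=(5.67,-40.532), heading=274, 7 segment(s) drawn

Segment lengths:
  seg 1: (0,0) -> (3.774,-3.28), length = 5
  seg 2: (3.774,-3.28) -> (4.528,-3.936), length = 1
  seg 3: (4.528,-3.936) -> (3.019,-2.624), length = 2
  seg 4: (3.019,-2.624) -> (3.647,-11.602), length = 9
  seg 5: (3.647,-11.602) -> (4.902,-29.558), length = 18
  seg 6: (4.902,-29.558) -> (5.181,-33.549), length = 4
  seg 7: (5.181,-33.549) -> (5.67,-40.532), length = 7
Total = 46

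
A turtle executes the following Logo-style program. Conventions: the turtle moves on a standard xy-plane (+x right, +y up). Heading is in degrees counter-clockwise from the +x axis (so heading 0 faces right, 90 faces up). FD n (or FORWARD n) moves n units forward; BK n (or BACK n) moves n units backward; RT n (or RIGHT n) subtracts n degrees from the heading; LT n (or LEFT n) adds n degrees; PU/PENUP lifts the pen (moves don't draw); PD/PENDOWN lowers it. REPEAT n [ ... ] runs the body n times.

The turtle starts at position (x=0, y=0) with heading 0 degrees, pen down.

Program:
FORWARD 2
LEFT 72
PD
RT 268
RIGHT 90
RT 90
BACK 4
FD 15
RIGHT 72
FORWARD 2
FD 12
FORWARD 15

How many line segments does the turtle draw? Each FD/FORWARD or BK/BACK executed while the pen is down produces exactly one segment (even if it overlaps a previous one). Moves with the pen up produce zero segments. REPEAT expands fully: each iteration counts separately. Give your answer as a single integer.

Executing turtle program step by step:
Start: pos=(0,0), heading=0, pen down
FD 2: (0,0) -> (2,0) [heading=0, draw]
LT 72: heading 0 -> 72
PD: pen down
RT 268: heading 72 -> 164
RT 90: heading 164 -> 74
RT 90: heading 74 -> 344
BK 4: (2,0) -> (-1.845,1.103) [heading=344, draw]
FD 15: (-1.845,1.103) -> (12.574,-3.032) [heading=344, draw]
RT 72: heading 344 -> 272
FD 2: (12.574,-3.032) -> (12.644,-5.031) [heading=272, draw]
FD 12: (12.644,-5.031) -> (13.062,-17.023) [heading=272, draw]
FD 15: (13.062,-17.023) -> (13.586,-32.014) [heading=272, draw]
Final: pos=(13.586,-32.014), heading=272, 6 segment(s) drawn
Segments drawn: 6

Answer: 6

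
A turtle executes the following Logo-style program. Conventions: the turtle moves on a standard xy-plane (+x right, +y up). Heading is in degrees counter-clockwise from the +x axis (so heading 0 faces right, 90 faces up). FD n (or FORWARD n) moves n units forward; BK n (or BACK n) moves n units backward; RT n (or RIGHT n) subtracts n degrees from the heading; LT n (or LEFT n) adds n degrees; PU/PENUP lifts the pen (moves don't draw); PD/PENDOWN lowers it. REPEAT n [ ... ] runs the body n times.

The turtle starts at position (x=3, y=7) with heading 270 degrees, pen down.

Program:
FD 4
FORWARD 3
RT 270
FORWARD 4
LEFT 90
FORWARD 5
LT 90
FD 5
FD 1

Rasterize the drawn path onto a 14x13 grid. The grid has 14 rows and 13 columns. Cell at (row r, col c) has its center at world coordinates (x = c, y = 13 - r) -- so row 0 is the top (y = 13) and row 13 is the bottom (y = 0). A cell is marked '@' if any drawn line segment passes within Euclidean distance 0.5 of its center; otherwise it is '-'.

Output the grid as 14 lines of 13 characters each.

Segment 0: (3,7) -> (3,3)
Segment 1: (3,3) -> (3,0)
Segment 2: (3,0) -> (7,0)
Segment 3: (7,0) -> (7,5)
Segment 4: (7,5) -> (2,5)
Segment 5: (2,5) -> (1,5)

Answer: -------------
-------------
-------------
-------------
-------------
-------------
---@---------
---@---------
-@@@@@@@-----
---@---@-----
---@---@-----
---@---@-----
---@---@-----
---@@@@@-----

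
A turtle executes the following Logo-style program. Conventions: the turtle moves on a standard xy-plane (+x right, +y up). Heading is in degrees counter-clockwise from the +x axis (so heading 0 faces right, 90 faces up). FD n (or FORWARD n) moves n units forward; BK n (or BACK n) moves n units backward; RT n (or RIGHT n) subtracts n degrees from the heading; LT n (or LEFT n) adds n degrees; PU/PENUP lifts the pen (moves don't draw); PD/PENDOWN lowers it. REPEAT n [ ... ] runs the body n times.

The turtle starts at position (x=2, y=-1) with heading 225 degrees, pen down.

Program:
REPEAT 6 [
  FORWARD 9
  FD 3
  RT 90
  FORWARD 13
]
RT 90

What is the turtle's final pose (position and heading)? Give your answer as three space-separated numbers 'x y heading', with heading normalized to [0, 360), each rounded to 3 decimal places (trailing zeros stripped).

Executing turtle program step by step:
Start: pos=(2,-1), heading=225, pen down
REPEAT 6 [
  -- iteration 1/6 --
  FD 9: (2,-1) -> (-4.364,-7.364) [heading=225, draw]
  FD 3: (-4.364,-7.364) -> (-6.485,-9.485) [heading=225, draw]
  RT 90: heading 225 -> 135
  FD 13: (-6.485,-9.485) -> (-15.678,-0.293) [heading=135, draw]
  -- iteration 2/6 --
  FD 9: (-15.678,-0.293) -> (-22.042,6.071) [heading=135, draw]
  FD 3: (-22.042,6.071) -> (-24.163,8.192) [heading=135, draw]
  RT 90: heading 135 -> 45
  FD 13: (-24.163,8.192) -> (-14.971,17.385) [heading=45, draw]
  -- iteration 3/6 --
  FD 9: (-14.971,17.385) -> (-8.607,23.749) [heading=45, draw]
  FD 3: (-8.607,23.749) -> (-6.485,25.87) [heading=45, draw]
  RT 90: heading 45 -> 315
  FD 13: (-6.485,25.87) -> (2.707,16.678) [heading=315, draw]
  -- iteration 4/6 --
  FD 9: (2.707,16.678) -> (9.071,10.314) [heading=315, draw]
  FD 3: (9.071,10.314) -> (11.192,8.192) [heading=315, draw]
  RT 90: heading 315 -> 225
  FD 13: (11.192,8.192) -> (2,-1) [heading=225, draw]
  -- iteration 5/6 --
  FD 9: (2,-1) -> (-4.364,-7.364) [heading=225, draw]
  FD 3: (-4.364,-7.364) -> (-6.485,-9.485) [heading=225, draw]
  RT 90: heading 225 -> 135
  FD 13: (-6.485,-9.485) -> (-15.678,-0.293) [heading=135, draw]
  -- iteration 6/6 --
  FD 9: (-15.678,-0.293) -> (-22.042,6.071) [heading=135, draw]
  FD 3: (-22.042,6.071) -> (-24.163,8.192) [heading=135, draw]
  RT 90: heading 135 -> 45
  FD 13: (-24.163,8.192) -> (-14.971,17.385) [heading=45, draw]
]
RT 90: heading 45 -> 315
Final: pos=(-14.971,17.385), heading=315, 18 segment(s) drawn

Answer: -14.971 17.385 315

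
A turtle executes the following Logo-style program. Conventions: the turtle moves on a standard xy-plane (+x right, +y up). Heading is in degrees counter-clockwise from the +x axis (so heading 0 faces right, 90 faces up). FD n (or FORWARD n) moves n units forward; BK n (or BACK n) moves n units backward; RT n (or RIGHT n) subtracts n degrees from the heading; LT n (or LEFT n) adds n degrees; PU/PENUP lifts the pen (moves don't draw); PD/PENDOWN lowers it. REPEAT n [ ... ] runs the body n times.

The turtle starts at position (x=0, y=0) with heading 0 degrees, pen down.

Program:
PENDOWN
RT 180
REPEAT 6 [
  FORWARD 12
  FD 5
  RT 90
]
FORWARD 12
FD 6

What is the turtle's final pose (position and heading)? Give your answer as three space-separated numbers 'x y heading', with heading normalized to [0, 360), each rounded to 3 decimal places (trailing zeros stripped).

Executing turtle program step by step:
Start: pos=(0,0), heading=0, pen down
PD: pen down
RT 180: heading 0 -> 180
REPEAT 6 [
  -- iteration 1/6 --
  FD 12: (0,0) -> (-12,0) [heading=180, draw]
  FD 5: (-12,0) -> (-17,0) [heading=180, draw]
  RT 90: heading 180 -> 90
  -- iteration 2/6 --
  FD 12: (-17,0) -> (-17,12) [heading=90, draw]
  FD 5: (-17,12) -> (-17,17) [heading=90, draw]
  RT 90: heading 90 -> 0
  -- iteration 3/6 --
  FD 12: (-17,17) -> (-5,17) [heading=0, draw]
  FD 5: (-5,17) -> (0,17) [heading=0, draw]
  RT 90: heading 0 -> 270
  -- iteration 4/6 --
  FD 12: (0,17) -> (0,5) [heading=270, draw]
  FD 5: (0,5) -> (0,0) [heading=270, draw]
  RT 90: heading 270 -> 180
  -- iteration 5/6 --
  FD 12: (0,0) -> (-12,0) [heading=180, draw]
  FD 5: (-12,0) -> (-17,0) [heading=180, draw]
  RT 90: heading 180 -> 90
  -- iteration 6/6 --
  FD 12: (-17,0) -> (-17,12) [heading=90, draw]
  FD 5: (-17,12) -> (-17,17) [heading=90, draw]
  RT 90: heading 90 -> 0
]
FD 12: (-17,17) -> (-5,17) [heading=0, draw]
FD 6: (-5,17) -> (1,17) [heading=0, draw]
Final: pos=(1,17), heading=0, 14 segment(s) drawn

Answer: 1 17 0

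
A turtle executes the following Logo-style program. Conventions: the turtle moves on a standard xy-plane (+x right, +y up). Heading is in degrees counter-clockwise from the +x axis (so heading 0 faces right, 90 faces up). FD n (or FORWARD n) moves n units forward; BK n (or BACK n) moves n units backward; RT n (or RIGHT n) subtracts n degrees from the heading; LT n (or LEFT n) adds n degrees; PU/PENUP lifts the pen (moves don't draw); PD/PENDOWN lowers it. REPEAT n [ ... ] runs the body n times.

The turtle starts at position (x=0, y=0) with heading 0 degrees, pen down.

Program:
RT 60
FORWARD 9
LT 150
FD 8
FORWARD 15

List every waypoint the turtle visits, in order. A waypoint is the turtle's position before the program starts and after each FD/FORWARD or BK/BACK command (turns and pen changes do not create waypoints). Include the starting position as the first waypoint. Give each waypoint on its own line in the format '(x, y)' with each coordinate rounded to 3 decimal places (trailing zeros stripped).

Executing turtle program step by step:
Start: pos=(0,0), heading=0, pen down
RT 60: heading 0 -> 300
FD 9: (0,0) -> (4.5,-7.794) [heading=300, draw]
LT 150: heading 300 -> 90
FD 8: (4.5,-7.794) -> (4.5,0.206) [heading=90, draw]
FD 15: (4.5,0.206) -> (4.5,15.206) [heading=90, draw]
Final: pos=(4.5,15.206), heading=90, 3 segment(s) drawn
Waypoints (4 total):
(0, 0)
(4.5, -7.794)
(4.5, 0.206)
(4.5, 15.206)

Answer: (0, 0)
(4.5, -7.794)
(4.5, 0.206)
(4.5, 15.206)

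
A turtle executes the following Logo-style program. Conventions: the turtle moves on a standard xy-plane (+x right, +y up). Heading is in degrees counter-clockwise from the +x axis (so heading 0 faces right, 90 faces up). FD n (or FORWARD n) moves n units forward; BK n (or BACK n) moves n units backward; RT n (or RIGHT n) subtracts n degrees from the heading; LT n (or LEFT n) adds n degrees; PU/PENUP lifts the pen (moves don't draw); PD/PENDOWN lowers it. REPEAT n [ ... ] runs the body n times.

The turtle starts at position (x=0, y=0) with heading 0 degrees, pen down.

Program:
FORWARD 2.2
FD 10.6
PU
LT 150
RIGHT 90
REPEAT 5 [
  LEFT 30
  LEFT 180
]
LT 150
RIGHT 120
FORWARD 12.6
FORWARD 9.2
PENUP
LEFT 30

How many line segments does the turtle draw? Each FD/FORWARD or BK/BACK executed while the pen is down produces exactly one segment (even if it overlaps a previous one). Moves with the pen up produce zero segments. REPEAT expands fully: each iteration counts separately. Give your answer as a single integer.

Executing turtle program step by step:
Start: pos=(0,0), heading=0, pen down
FD 2.2: (0,0) -> (2.2,0) [heading=0, draw]
FD 10.6: (2.2,0) -> (12.8,0) [heading=0, draw]
PU: pen up
LT 150: heading 0 -> 150
RT 90: heading 150 -> 60
REPEAT 5 [
  -- iteration 1/5 --
  LT 30: heading 60 -> 90
  LT 180: heading 90 -> 270
  -- iteration 2/5 --
  LT 30: heading 270 -> 300
  LT 180: heading 300 -> 120
  -- iteration 3/5 --
  LT 30: heading 120 -> 150
  LT 180: heading 150 -> 330
  -- iteration 4/5 --
  LT 30: heading 330 -> 0
  LT 180: heading 0 -> 180
  -- iteration 5/5 --
  LT 30: heading 180 -> 210
  LT 180: heading 210 -> 30
]
LT 150: heading 30 -> 180
RT 120: heading 180 -> 60
FD 12.6: (12.8,0) -> (19.1,10.912) [heading=60, move]
FD 9.2: (19.1,10.912) -> (23.7,18.879) [heading=60, move]
PU: pen up
LT 30: heading 60 -> 90
Final: pos=(23.7,18.879), heading=90, 2 segment(s) drawn
Segments drawn: 2

Answer: 2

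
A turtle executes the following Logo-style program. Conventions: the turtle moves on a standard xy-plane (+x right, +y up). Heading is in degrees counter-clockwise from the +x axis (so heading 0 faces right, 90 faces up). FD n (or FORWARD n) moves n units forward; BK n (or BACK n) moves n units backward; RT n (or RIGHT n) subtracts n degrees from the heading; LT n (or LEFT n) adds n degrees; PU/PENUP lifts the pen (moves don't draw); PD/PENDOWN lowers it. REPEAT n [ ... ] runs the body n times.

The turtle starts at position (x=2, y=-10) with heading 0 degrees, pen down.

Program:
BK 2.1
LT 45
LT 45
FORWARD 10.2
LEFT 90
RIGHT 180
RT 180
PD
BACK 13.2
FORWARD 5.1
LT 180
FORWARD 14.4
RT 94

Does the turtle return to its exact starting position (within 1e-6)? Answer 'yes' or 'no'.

Executing turtle program step by step:
Start: pos=(2,-10), heading=0, pen down
BK 2.1: (2,-10) -> (-0.1,-10) [heading=0, draw]
LT 45: heading 0 -> 45
LT 45: heading 45 -> 90
FD 10.2: (-0.1,-10) -> (-0.1,0.2) [heading=90, draw]
LT 90: heading 90 -> 180
RT 180: heading 180 -> 0
RT 180: heading 0 -> 180
PD: pen down
BK 13.2: (-0.1,0.2) -> (13.1,0.2) [heading=180, draw]
FD 5.1: (13.1,0.2) -> (8,0.2) [heading=180, draw]
LT 180: heading 180 -> 0
FD 14.4: (8,0.2) -> (22.4,0.2) [heading=0, draw]
RT 94: heading 0 -> 266
Final: pos=(22.4,0.2), heading=266, 5 segment(s) drawn

Start position: (2, -10)
Final position: (22.4, 0.2)
Distance = 22.808; >= 1e-6 -> NOT closed

Answer: no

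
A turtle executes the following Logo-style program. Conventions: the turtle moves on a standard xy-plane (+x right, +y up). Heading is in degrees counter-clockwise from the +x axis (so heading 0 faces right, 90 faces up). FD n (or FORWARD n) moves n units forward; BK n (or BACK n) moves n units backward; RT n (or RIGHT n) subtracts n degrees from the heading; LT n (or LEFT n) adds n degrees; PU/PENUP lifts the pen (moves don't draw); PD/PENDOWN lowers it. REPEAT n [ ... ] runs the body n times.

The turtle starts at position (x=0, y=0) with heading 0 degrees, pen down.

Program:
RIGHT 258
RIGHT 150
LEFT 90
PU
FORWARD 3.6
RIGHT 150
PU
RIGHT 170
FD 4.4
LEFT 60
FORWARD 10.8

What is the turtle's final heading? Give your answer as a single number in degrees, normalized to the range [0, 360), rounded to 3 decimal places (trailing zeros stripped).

Executing turtle program step by step:
Start: pos=(0,0), heading=0, pen down
RT 258: heading 0 -> 102
RT 150: heading 102 -> 312
LT 90: heading 312 -> 42
PU: pen up
FD 3.6: (0,0) -> (2.675,2.409) [heading=42, move]
RT 150: heading 42 -> 252
PU: pen up
RT 170: heading 252 -> 82
FD 4.4: (2.675,2.409) -> (3.288,6.766) [heading=82, move]
LT 60: heading 82 -> 142
FD 10.8: (3.288,6.766) -> (-5.223,13.415) [heading=142, move]
Final: pos=(-5.223,13.415), heading=142, 0 segment(s) drawn

Answer: 142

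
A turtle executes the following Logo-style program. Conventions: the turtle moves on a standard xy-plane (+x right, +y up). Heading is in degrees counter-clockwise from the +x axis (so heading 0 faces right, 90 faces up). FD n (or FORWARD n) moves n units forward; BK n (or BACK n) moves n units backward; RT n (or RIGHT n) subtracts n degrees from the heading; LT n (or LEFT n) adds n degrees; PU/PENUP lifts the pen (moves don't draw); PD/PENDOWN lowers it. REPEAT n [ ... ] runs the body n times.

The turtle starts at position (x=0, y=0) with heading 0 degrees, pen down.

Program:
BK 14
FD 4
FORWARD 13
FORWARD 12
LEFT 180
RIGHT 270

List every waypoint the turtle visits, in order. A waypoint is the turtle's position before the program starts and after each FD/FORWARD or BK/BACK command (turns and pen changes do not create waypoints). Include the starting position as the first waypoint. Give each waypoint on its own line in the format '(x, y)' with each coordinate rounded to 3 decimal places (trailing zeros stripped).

Executing turtle program step by step:
Start: pos=(0,0), heading=0, pen down
BK 14: (0,0) -> (-14,0) [heading=0, draw]
FD 4: (-14,0) -> (-10,0) [heading=0, draw]
FD 13: (-10,0) -> (3,0) [heading=0, draw]
FD 12: (3,0) -> (15,0) [heading=0, draw]
LT 180: heading 0 -> 180
RT 270: heading 180 -> 270
Final: pos=(15,0), heading=270, 4 segment(s) drawn
Waypoints (5 total):
(0, 0)
(-14, 0)
(-10, 0)
(3, 0)
(15, 0)

Answer: (0, 0)
(-14, 0)
(-10, 0)
(3, 0)
(15, 0)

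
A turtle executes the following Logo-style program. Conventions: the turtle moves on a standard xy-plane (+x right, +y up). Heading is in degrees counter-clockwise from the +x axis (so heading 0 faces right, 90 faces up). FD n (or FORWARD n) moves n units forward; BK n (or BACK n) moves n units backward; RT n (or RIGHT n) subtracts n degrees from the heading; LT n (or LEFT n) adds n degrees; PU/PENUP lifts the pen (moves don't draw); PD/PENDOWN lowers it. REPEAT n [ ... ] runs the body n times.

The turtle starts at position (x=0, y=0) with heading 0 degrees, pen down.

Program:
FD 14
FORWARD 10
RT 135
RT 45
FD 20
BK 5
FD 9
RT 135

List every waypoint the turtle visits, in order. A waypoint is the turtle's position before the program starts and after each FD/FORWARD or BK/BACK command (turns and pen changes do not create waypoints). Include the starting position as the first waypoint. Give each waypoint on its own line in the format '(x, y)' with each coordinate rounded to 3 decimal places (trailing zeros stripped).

Answer: (0, 0)
(14, 0)
(24, 0)
(4, 0)
(9, 0)
(0, 0)

Derivation:
Executing turtle program step by step:
Start: pos=(0,0), heading=0, pen down
FD 14: (0,0) -> (14,0) [heading=0, draw]
FD 10: (14,0) -> (24,0) [heading=0, draw]
RT 135: heading 0 -> 225
RT 45: heading 225 -> 180
FD 20: (24,0) -> (4,0) [heading=180, draw]
BK 5: (4,0) -> (9,0) [heading=180, draw]
FD 9: (9,0) -> (0,0) [heading=180, draw]
RT 135: heading 180 -> 45
Final: pos=(0,0), heading=45, 5 segment(s) drawn
Waypoints (6 total):
(0, 0)
(14, 0)
(24, 0)
(4, 0)
(9, 0)
(0, 0)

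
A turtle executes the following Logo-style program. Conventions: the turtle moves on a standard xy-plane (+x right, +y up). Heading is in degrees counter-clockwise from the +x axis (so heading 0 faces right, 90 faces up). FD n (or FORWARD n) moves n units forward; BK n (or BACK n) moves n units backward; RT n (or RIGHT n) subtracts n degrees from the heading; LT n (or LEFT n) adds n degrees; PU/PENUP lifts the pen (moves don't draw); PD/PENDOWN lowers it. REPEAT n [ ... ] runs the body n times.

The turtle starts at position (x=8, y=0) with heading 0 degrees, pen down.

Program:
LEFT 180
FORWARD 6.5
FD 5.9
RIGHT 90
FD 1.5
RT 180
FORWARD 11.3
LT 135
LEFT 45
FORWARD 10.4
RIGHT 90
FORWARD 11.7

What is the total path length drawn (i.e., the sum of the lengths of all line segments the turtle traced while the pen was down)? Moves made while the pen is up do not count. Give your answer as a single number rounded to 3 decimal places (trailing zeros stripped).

Executing turtle program step by step:
Start: pos=(8,0), heading=0, pen down
LT 180: heading 0 -> 180
FD 6.5: (8,0) -> (1.5,0) [heading=180, draw]
FD 5.9: (1.5,0) -> (-4.4,0) [heading=180, draw]
RT 90: heading 180 -> 90
FD 1.5: (-4.4,0) -> (-4.4,1.5) [heading=90, draw]
RT 180: heading 90 -> 270
FD 11.3: (-4.4,1.5) -> (-4.4,-9.8) [heading=270, draw]
LT 135: heading 270 -> 45
LT 45: heading 45 -> 90
FD 10.4: (-4.4,-9.8) -> (-4.4,0.6) [heading=90, draw]
RT 90: heading 90 -> 0
FD 11.7: (-4.4,0.6) -> (7.3,0.6) [heading=0, draw]
Final: pos=(7.3,0.6), heading=0, 6 segment(s) drawn

Segment lengths:
  seg 1: (8,0) -> (1.5,0), length = 6.5
  seg 2: (1.5,0) -> (-4.4,0), length = 5.9
  seg 3: (-4.4,0) -> (-4.4,1.5), length = 1.5
  seg 4: (-4.4,1.5) -> (-4.4,-9.8), length = 11.3
  seg 5: (-4.4,-9.8) -> (-4.4,0.6), length = 10.4
  seg 6: (-4.4,0.6) -> (7.3,0.6), length = 11.7
Total = 47.3

Answer: 47.3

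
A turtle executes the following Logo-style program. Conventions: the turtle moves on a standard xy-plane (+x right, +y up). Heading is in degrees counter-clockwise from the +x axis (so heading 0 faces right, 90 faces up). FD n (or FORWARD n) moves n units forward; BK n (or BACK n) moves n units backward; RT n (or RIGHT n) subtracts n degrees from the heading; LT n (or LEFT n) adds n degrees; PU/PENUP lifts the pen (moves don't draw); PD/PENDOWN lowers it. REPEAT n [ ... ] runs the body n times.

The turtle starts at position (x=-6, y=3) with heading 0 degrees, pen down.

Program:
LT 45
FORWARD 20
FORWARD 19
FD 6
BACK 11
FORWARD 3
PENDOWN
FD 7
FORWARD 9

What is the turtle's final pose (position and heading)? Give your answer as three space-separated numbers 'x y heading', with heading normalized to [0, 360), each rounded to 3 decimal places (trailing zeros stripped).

Executing turtle program step by step:
Start: pos=(-6,3), heading=0, pen down
LT 45: heading 0 -> 45
FD 20: (-6,3) -> (8.142,17.142) [heading=45, draw]
FD 19: (8.142,17.142) -> (21.577,30.577) [heading=45, draw]
FD 6: (21.577,30.577) -> (25.82,34.82) [heading=45, draw]
BK 11: (25.82,34.82) -> (18.042,27.042) [heading=45, draw]
FD 3: (18.042,27.042) -> (20.163,29.163) [heading=45, draw]
PD: pen down
FD 7: (20.163,29.163) -> (25.113,34.113) [heading=45, draw]
FD 9: (25.113,34.113) -> (31.477,40.477) [heading=45, draw]
Final: pos=(31.477,40.477), heading=45, 7 segment(s) drawn

Answer: 31.477 40.477 45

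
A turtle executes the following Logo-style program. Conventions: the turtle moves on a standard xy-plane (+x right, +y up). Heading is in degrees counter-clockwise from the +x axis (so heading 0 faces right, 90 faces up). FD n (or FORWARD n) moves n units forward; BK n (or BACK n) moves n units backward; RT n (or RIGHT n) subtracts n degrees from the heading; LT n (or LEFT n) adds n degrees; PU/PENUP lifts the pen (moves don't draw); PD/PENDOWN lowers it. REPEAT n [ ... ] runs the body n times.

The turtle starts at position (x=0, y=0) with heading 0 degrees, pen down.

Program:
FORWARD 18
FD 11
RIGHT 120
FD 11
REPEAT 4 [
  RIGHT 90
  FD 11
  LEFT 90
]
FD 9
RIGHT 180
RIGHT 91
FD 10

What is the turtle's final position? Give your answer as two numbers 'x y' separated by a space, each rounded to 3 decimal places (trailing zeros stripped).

Executing turtle program step by step:
Start: pos=(0,0), heading=0, pen down
FD 18: (0,0) -> (18,0) [heading=0, draw]
FD 11: (18,0) -> (29,0) [heading=0, draw]
RT 120: heading 0 -> 240
FD 11: (29,0) -> (23.5,-9.526) [heading=240, draw]
REPEAT 4 [
  -- iteration 1/4 --
  RT 90: heading 240 -> 150
  FD 11: (23.5,-9.526) -> (13.974,-4.026) [heading=150, draw]
  LT 90: heading 150 -> 240
  -- iteration 2/4 --
  RT 90: heading 240 -> 150
  FD 11: (13.974,-4.026) -> (4.447,1.474) [heading=150, draw]
  LT 90: heading 150 -> 240
  -- iteration 3/4 --
  RT 90: heading 240 -> 150
  FD 11: (4.447,1.474) -> (-5.079,6.974) [heading=150, draw]
  LT 90: heading 150 -> 240
  -- iteration 4/4 --
  RT 90: heading 240 -> 150
  FD 11: (-5.079,6.974) -> (-14.605,12.474) [heading=150, draw]
  LT 90: heading 150 -> 240
]
FD 9: (-14.605,12.474) -> (-19.105,4.679) [heading=240, draw]
RT 180: heading 240 -> 60
RT 91: heading 60 -> 329
FD 10: (-19.105,4.679) -> (-10.533,-0.471) [heading=329, draw]
Final: pos=(-10.533,-0.471), heading=329, 9 segment(s) drawn

Answer: -10.533 -0.471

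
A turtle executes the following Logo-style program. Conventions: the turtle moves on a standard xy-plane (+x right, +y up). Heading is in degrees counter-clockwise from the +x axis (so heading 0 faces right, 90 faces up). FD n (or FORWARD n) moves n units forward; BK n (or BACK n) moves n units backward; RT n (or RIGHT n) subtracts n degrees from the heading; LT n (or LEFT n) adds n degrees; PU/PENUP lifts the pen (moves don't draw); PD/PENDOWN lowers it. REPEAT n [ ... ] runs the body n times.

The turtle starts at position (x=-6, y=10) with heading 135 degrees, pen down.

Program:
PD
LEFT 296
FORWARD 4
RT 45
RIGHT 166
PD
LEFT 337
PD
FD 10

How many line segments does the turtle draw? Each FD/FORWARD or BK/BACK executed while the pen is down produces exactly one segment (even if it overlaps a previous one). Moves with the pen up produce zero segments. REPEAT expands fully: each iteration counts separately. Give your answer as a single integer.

Executing turtle program step by step:
Start: pos=(-6,10), heading=135, pen down
PD: pen down
LT 296: heading 135 -> 71
FD 4: (-6,10) -> (-4.698,13.782) [heading=71, draw]
RT 45: heading 71 -> 26
RT 166: heading 26 -> 220
PD: pen down
LT 337: heading 220 -> 197
PD: pen down
FD 10: (-4.698,13.782) -> (-14.261,10.858) [heading=197, draw]
Final: pos=(-14.261,10.858), heading=197, 2 segment(s) drawn
Segments drawn: 2

Answer: 2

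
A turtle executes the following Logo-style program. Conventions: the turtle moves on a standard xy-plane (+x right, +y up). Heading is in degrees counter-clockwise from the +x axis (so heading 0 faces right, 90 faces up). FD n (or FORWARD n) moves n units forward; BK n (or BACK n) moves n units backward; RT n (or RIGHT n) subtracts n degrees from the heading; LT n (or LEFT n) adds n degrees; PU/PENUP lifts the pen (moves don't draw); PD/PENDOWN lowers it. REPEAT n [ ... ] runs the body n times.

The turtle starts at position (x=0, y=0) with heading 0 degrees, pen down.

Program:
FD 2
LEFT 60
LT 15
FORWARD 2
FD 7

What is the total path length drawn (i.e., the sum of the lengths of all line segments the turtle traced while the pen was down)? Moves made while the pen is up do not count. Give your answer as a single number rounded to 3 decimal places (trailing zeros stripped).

Answer: 11

Derivation:
Executing turtle program step by step:
Start: pos=(0,0), heading=0, pen down
FD 2: (0,0) -> (2,0) [heading=0, draw]
LT 60: heading 0 -> 60
LT 15: heading 60 -> 75
FD 2: (2,0) -> (2.518,1.932) [heading=75, draw]
FD 7: (2.518,1.932) -> (4.329,8.693) [heading=75, draw]
Final: pos=(4.329,8.693), heading=75, 3 segment(s) drawn

Segment lengths:
  seg 1: (0,0) -> (2,0), length = 2
  seg 2: (2,0) -> (2.518,1.932), length = 2
  seg 3: (2.518,1.932) -> (4.329,8.693), length = 7
Total = 11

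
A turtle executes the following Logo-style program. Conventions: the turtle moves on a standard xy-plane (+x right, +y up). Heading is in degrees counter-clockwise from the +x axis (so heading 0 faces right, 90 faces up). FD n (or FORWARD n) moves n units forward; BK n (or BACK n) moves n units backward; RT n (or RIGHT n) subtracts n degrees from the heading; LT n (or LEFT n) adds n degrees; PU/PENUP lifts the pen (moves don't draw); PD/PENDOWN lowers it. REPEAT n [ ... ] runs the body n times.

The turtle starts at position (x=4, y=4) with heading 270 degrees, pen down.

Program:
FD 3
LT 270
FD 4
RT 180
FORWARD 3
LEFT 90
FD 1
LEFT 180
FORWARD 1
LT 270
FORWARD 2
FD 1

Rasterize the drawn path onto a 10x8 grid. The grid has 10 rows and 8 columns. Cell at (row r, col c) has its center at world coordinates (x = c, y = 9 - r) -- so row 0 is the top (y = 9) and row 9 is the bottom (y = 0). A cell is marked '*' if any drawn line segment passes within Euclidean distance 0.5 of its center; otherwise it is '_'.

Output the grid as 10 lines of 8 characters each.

Segment 0: (4,4) -> (4,1)
Segment 1: (4,1) -> (-0,1)
Segment 2: (-0,1) -> (3,1)
Segment 3: (3,1) -> (3,2)
Segment 4: (3,2) -> (3,1)
Segment 5: (3,1) -> (1,1)
Segment 6: (1,1) -> (-0,1)

Answer: ________
________
________
________
________
____*___
____*___
___**___
*****___
________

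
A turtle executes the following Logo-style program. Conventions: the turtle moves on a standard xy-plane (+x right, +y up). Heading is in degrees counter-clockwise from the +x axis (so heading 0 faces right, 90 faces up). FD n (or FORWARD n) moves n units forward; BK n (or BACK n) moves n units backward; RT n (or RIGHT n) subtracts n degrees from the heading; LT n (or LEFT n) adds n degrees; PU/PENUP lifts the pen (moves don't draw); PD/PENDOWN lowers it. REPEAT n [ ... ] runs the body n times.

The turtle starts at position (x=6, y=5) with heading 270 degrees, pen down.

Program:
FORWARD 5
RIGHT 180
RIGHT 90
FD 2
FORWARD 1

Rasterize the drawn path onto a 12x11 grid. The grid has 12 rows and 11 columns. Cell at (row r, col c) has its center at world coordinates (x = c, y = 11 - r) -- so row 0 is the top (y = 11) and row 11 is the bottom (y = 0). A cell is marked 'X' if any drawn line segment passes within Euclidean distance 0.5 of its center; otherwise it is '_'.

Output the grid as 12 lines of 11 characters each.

Segment 0: (6,5) -> (6,0)
Segment 1: (6,0) -> (8,0)
Segment 2: (8,0) -> (9,0)

Answer: ___________
___________
___________
___________
___________
___________
______X____
______X____
______X____
______X____
______X____
______XXXX_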